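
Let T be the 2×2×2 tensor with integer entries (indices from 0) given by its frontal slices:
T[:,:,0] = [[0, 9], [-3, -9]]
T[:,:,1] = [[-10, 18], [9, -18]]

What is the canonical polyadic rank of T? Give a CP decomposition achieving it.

Lower bound: in the mode-3 unfolding of T (rows indexed by k, columns by (i,j)) the 2×2 minor on rows k ∈ {0, 1}, columns (i,j) ∈ {(0,0), (0,1)} is det [[0, 9], [-10, 18]] = 90 ≠ 0, so that unfolding has rank ≥ 2 and hence rank(T) ≥ 2 (CP rank is at least every unfolding rank, though it can be larger).
Upper bound: with S_k = T[:,:,k], the two rank-1 terms a₁b₁ᵀ, a₂b₂ᵀ are the rank-1 members of the pencil x·S₀ + y·S₁.
det(x·S₀ + y·S₁) is 27·x² + 63·xy + 18·y² = 9·(x + 2·y)(3·x + y), vanishing at (x:y) = (2:-1) and (1:-3).
M₁ = 2·S₀ − S₁ = [[10, 0], [-15, 0]] = 5·[2, -3][1, 0]ᵀ and M₂ = S₀ − 3·S₁ = [[30, -45], [-30, 45]] = 15·[1, -1][2, -3]ᵀ, so take a₁ = [2, -3], b₁ = [1, 0], a₂ = [1, -1], b₂ = [2, -3].
Each slice is an integer combination of E₁ = a₁b₁ᵀ and E₂ = a₂b₂ᵀ: S₀ = 3·E₁ − 3·E₂, S₁ = E₁ − 6·E₂; reading off coefficients, c₁ = [3, 1] and c₂ = [-3, -6].
Hence T = [2, -3] ⊗ [1, 0] ⊗ [3, 1] + [1, -1] ⊗ [2, -3] ⊗ [-3, -6], so rank(T) ≤ 2.
These bounds meet, so rank(T) = 2.

rank(T) = 2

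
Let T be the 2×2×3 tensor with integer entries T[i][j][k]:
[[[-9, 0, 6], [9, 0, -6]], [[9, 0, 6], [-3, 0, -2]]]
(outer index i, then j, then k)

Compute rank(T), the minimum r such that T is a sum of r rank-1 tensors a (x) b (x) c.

2

Lower bound: in the mode-3 unfolding of T (rows indexed by k, columns by (i,j)) the 2×2 minor on rows k ∈ {0, 2}, columns (i,j) ∈ {(0,0), (1,0)} is det [[-9, 9], [6, 6]] = -108 ≠ 0, so that unfolding has rank ≥ 2 and hence rank(T) ≥ 2 (CP rank is at least every unfolding rank, though it can be larger).
Upper bound: with S_k = T[:,:,k], the two rank-1 terms a₁b₁ᵀ, a₂b₂ᵀ are the rank-1 members of the pencil x·S₀ + y·S₂.
det(x·S₀ + y·S₂) is −54·x² + 24·y² = (-6)·(3·x − 2·y)(3·x + 2·y), vanishing at (x:y) = (2:3) and (2:-3).
M₁ = 2·S₀ + 3·S₂ = [[0, 0], [36, -12]] = 12·[0, 1][3, -1]ᵀ and M₂ = 2·S₀ − 3·S₂ = [[-36, 36], [0, 0]] = (-36)·[1, 0][1, -1]ᵀ, so take a₁ = [0, 1], b₁ = [3, -1], a₂ = [1, 0], b₂ = [1, -1].
Each slice is an integer combination of E₁ = a₁b₁ᵀ and E₂ = a₂b₂ᵀ: S₀ = 3·E₁ − 9·E₂, S₁ = 0, S₂ = 2·E₁ + 6·E₂; reading off coefficients, c₁ = [3, 0, 2] and c₂ = [-9, 0, 6].
Hence T = [0, 1] (x) [3, -1] (x) [3, 0, 2] + [1, 0] (x) [1, -1] (x) [-9, 0, 6], so rank(T) ≤ 2.
These bounds meet, so rank(T) = 2.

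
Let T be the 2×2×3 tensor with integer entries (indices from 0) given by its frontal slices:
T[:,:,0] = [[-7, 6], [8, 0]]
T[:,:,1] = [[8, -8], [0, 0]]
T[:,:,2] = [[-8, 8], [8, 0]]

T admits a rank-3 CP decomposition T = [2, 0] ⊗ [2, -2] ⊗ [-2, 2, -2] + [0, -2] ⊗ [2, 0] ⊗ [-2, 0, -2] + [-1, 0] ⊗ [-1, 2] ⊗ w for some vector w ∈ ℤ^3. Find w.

Subtract the known terms from T to get the rank-1 residual R = [-1, 0] ⊗ [-1, 2] ⊗ w, so R[i,j,k] = a[i]·b[j]·w[k]. Pick indices with nonzero a[0]·b[0] = (-1)·(-1) = 1. Only the fibre through (0,0,·) is needed: R[0,0,:] = T[0,0,:] − Σₗ aₗ[0]bₗ[0]cₗ = [-7, 8, -8] − (2)·(2)·[-2, 2, -2] − (0)·(2)·[-2, 0, -2] = [1, 0, 0]. Then w[k] = R[0,0,k] / 1 for each k, giving w = [1, 0, 0] / 1 = [1, 0, 0].

w = [1, 0, 0]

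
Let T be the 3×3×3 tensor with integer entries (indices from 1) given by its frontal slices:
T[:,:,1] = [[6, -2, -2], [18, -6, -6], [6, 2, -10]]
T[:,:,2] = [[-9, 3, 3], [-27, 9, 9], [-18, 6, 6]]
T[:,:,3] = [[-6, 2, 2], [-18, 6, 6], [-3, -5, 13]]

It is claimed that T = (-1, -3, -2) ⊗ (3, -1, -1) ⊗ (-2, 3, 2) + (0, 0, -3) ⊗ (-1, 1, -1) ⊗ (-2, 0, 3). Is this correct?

Reconstruct entrywise from the claimed factors. For example, T[3,2,1] = 2 and Σₗ aₗ[3]bₗ[2]cₗ[1] = (-2)·(-1)·(-2) + (-3)·(1)·(-2) = 2; checking all 27 entries, every one matches. The claim holds.

Yes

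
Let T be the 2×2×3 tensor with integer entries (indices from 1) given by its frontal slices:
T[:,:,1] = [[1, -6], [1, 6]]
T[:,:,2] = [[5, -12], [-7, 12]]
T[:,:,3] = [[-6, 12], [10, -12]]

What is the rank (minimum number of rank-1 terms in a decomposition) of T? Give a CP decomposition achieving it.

rank(T) = 2

Lower bound: in the mode-3 unfolding of T (rows indexed by k, columns by (i,j)) the 2×2 minor on rows k ∈ {1, 2}, columns (i,j) ∈ {(1,1), (1,2)} is det [[1, -6], [5, -12]] = 18 ≠ 0, so that unfolding has rank ≥ 2 and hence rank(T) ≥ 2 (CP rank is at least every unfolding rank, though it can be larger).
Upper bound: with S_k = T[:,:,k], the two rank-1 terms a₁b₁ᵀ, a₂b₂ᵀ are the rank-1 members of the pencil x·S₁ + y·S₂.
det(x·S₁ + y·S₂) is 12·x² + 12·xy − 24·y² = 12·(x + 2·y)(x − y), vanishing at (x:y) = (2:-1) and (1:1).
M₁ = 2·S₁ − S₂ = [[-3, 0], [9, 0]] = (-3)·(1, -3)(1, 0)ᵀ and M₂ = S₁ + S₂ = [[6, -18], [-6, 18]] = 6·(1, -1)(1, -3)ᵀ, so take a₁ = (1, -3), b₁ = (1, 0), a₂ = (1, -1), b₂ = (1, -3).
Each slice is an integer combination of E₁ = a₁b₁ᵀ and E₂ = a₂b₂ᵀ: S₁ = −E₁ + 2·E₂, S₂ = E₁ + 4·E₂, S₃ = −2·E₁ − 4·E₂; reading off coefficients, c₁ = (-1, 1, -2) and c₂ = (2, 4, -4).
Hence T = (1, -3) ⊗ (1, 0) ⊗ (-1, 1, -2) + (1, -1) ⊗ (1, -3) ⊗ (2, 4, -4), so rank(T) ≤ 2.
These bounds meet, so rank(T) = 2.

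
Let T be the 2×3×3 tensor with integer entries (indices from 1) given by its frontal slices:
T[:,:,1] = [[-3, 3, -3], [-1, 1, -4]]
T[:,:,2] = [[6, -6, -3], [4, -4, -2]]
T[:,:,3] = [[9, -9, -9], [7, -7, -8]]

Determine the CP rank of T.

2

Lower bound: the mode-1 unfolding of T (rows indexed by i, columns by (j,k) = (1,1), (1,2), (1,3), (2,1), (2,2), (2,3), (3,1), (3,2), (3,3)) is [[-3, 6, 9, 3, -6, -9, -3, -3, -9], [-1, 4, 7, 1, -4, -7, -4, -2, -8]].
There the 2×2 minor on rows i ∈ {1, 2}, columns (j,k) ∈ {(1,1), (1,2)} is det [[-3, 6], [-1, 4]] = -6 ≠ 0, so this unfolding has rank ≥ 2; CP rank is at least every unfolding rank, so rank(T) ≥ 2. (Flattening ranks never certify an upper bound on CP rank; for that we must actually write T with 2 rank-1 terms.)
Upper bound — finding two terms. Write S_k = T[:,:,k] for the frontal slices: S₁ = [[-3, 3, -3], [-1, 1, -4]], S₂ = [[6, -6, -3], [4, -4, -2]], S₃ = [[9, -9, -9], [7, -7, -8]].
If T = a₁ ⊗ b₁ ⊗ c₁ + a₂ ⊗ b₂ ⊗ c₂ then each S_k = c₁[k]·a₁b₁ᵀ + c₂[k]·a₂b₂ᵀ. S₁ and S₂ are linearly independent, so a₁b₁ᵀ and a₂b₂ᵀ must span the same plane of matrices: they are the rank-1 matrices of the form x·S₁ + y·S₂.
The 2×2 minor of x·S₁ + y·S₂ on rows {1,2}, columns {1,3} is 9·x² − 9·xy = 9·(x − y)(x), vanishing at (x:y) = (1:1) and (0:1).
M₁ = S₁ + S₂ = [[3, -3, -6], [3, -3, -6]] = 3·[1, 1][1, -1, -2]ᵀ and M₂ = S₂ = [[6, -6, -3], [4, -4, -2]] = [3, 2][2, -2, -1]ᵀ, so take a₁ = [1, 1], b₁ = [1, -1, -2], a₂ = [3, 2], b₂ = [2, -2, -1].
Each slice is an integer combination of E₁ = a₁b₁ᵀ and E₂ = a₂b₂ᵀ: S₁ = 3·E₁ − E₂, S₂ = E₂, S₃ = 3·E₁ + E₂; reading off coefficients, c₁ = [3, 0, 3] and c₂ = [-1, 1, 1].
Hence T = [1, 1] ⊗ [1, -1, -2] ⊗ [3, 0, 3] + [3, 2] ⊗ [2, -2, -1] ⊗ [-1, 1, 1], so rank(T) ≤ 2.
These bounds meet, so rank(T) = 2.
Check entry T[1,2,2] = -6: (1)·(-1)·(0) + (3)·(-2)·(1) = -6.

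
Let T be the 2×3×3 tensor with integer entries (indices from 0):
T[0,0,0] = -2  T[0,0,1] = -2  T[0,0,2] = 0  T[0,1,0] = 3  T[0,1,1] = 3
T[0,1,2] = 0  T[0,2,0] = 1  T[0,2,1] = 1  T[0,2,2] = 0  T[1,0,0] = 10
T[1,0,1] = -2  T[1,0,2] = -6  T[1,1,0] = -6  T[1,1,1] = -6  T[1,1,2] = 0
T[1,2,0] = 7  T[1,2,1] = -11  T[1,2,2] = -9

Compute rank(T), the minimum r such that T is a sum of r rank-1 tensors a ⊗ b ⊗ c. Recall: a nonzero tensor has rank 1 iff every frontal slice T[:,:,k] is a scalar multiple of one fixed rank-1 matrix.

Lower bound: the mode-3 unfolding of T (rows indexed by k, columns by (i,j) = (0,0), (0,1), (0,2), (1,0), (1,1), (1,2)) is [[-2, 3, 1, 10, -6, 7], [-2, 3, 1, -2, -6, -11], [0, 0, 0, -6, 0, -9]].
There the 2×2 minor on rows k ∈ {0, 1}, columns (i,j) ∈ {(0,0), (1,0)} is det [[-2, 10], [-2, -2]] = 24 ≠ 0, so this unfolding has rank ≥ 2; CP rank is at least every unfolding rank, so rank(T) ≥ 2. (Unfolding ranks only ever bound the CP rank from below — rank(T) can be strictly larger than all of them — so the matching upper bound has to come from an explicit 2-term decomposition.)
Upper bound — finding two terms. Write S_k = T[:,:,k] for the frontal slices: S₀ = [[-2, 3, 1], [10, -6, 7]], S₁ = [[-2, 3, 1], [-2, -6, -11]], S₂ = [[0, 0, 0], [-6, 0, -9]].
If T = a₁ ⊗ b₁ ⊗ c₁ + a₂ ⊗ b₂ ⊗ c₂ then each S_k = c₁[k]·a₁b₁ᵀ + c₂[k]·a₂b₂ᵀ. S₀ and S₁ are linearly independent, so a₁b₁ᵀ and a₂b₂ᵀ must span the same plane of matrices: they are the rank-1 matrices of the form x·S₀ + y·S₁.
The 2×2 minor of x·S₀ + y·S₁ on rows {0,1}, columns {0,1} is −18·x² + 18·y² = (-18)·(x − y)(x + y), vanishing at (x:y) = (1:1) and (1:-1).
M₁ = S₀ + S₁ = [[-4, 6, 2], [8, -12, -4]] = (-2)·[1, -2][2, -3, -1]ᵀ and M₂ = S₀ − S₁ = [[0, 0, 0], [12, 0, 18]] = 6·[0, 1][2, 0, 3]ᵀ, so take a₁ = [1, -2], b₁ = [2, -3, -1], a₂ = [0, 1], b₂ = [2, 0, 3].
Each slice is an integer combination of E₁ = a₁b₁ᵀ and E₂ = a₂b₂ᵀ: S₀ = −E₁ + 3·E₂, S₁ = −E₁ − 3·E₂, S₂ = −3·E₂; reading off coefficients, c₁ = [-1, -1, 0] and c₂ = [3, -3, -3].
Hence T = [1, -2] ⊗ [2, -3, -1] ⊗ [-1, -1, 0] + [0, 1] ⊗ [2, 0, 3] ⊗ [3, -3, -3], so rank(T) ≤ 2.
These bounds meet, so rank(T) = 2.

2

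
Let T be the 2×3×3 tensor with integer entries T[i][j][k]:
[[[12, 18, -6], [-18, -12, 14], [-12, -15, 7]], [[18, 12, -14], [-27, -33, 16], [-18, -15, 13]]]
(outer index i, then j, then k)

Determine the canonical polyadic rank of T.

Lower bound: the mode-2 unfolding of T (rows indexed by j, columns by (i,k) = (0,0), (0,1), (0,2), (1,0), (1,1), (1,2)) is [[12, 18, -6, 18, 12, -14], [-18, -12, 14, -27, -33, 16], [-12, -15, 7, -18, -15, 13]].
There the 2×2 minor on rows j ∈ {0, 1}, columns (i,k) ∈ {(0,0), (0,1)} is det [[12, 18], [-18, -12]] = 180 ≠ 0, so this unfolding has rank ≥ 2; CP rank is at least every unfolding rank, so rank(T) ≥ 2. (This is only a lower bound: in general the CP rank may exceed every unfolding rank, so we still need to exhibit 2 rank-1 terms summing to T.)
Upper bound — finding two terms. Write S_k = T[:,:,k] for the frontal slices: S₀ = [[12, -18, -12], [18, -27, -18]], S₁ = [[18, -12, -15], [12, -33, -15]], S₂ = [[-6, 14, 7], [-14, 16, 13]].
If T = a₁ (x) b₁ (x) c₁ + a₂ (x) b₂ (x) c₂ then each S_k = c₁[k]·a₁b₁ᵀ + c₂[k]·a₂b₂ᵀ. S₀ and S₁ are linearly independent, so a₁b₁ᵀ and a₂b₂ᵀ must span the same plane of matrices: they are the rank-1 matrices of the form x·S₀ + y·S₁.
The 2×2 minor of x·S₀ + y·S₁ on rows {0,1}, columns {0,1} is −450·xy − 450·y² = (-450)·(y)(x + y), vanishing at (x:y) = (1:0) and (1:-1).
M₁ = S₀ = [[12, -18, -12], [18, -27, -18]] = 3·[2, 3][2, -3, -2]ᵀ and M₂ = S₀ − S₁ = [[-6, -6, 3], [6, 6, -3]] = (-3)·[1, -1][2, 2, -1]ᵀ, so take a₁ = [2, 3], b₁ = [2, -3, -2], a₂ = [1, -1], b₂ = [2, 2, -1].
Each slice is an integer combination of E₁ = a₁b₁ᵀ and E₂ = a₂b₂ᵀ: S₀ = 3·E₁, S₁ = 3·E₁ + 3·E₂, S₂ = −2·E₁ + E₂; reading off coefficients, c₁ = [3, 3, -2] and c₂ = [0, 3, 1].
Hence T = [2, 3] (x) [2, -3, -2] (x) [3, 3, -2] + [1, -1] (x) [2, 2, -1] (x) [0, 3, 1], so rank(T) ≤ 2.
These bounds meet, so rank(T) = 2.

2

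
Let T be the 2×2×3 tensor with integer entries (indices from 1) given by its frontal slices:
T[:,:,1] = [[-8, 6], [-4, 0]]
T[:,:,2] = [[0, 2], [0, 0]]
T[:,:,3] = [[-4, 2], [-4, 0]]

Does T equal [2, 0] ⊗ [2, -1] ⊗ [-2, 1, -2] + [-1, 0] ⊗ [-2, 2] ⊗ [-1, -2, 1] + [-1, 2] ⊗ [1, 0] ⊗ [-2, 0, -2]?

Reconstruct entrywise from the claimed factors. For example, T[1,2,3] = 2 and Σₗ aₗ[1]bₗ[2]cₗ[3] = (2)·(-1)·(-2) + (-1)·(2)·(1) + (-1)·(0)·(-2) = 2; checking all 12 entries, every one matches. The claim holds.

Yes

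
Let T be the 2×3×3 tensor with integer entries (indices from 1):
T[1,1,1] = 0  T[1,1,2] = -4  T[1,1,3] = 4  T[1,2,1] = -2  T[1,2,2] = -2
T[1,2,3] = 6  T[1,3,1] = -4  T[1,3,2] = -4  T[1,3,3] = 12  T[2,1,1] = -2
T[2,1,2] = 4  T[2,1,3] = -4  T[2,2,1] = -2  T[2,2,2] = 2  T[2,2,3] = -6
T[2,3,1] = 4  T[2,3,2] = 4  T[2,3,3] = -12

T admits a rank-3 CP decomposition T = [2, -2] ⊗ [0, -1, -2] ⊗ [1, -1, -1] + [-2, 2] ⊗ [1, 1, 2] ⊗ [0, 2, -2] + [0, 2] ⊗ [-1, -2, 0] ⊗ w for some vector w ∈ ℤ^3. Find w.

Subtract the known terms from T to get the rank-1 residual R = [0, 2] ⊗ [-1, -2, 0] ⊗ w, so R[i,j,k] = a[i]·b[j]·w[k]. Pick indices with nonzero a[2]·b[1] = (2)·(-1) = -2. Only the fibre through (2,1,·) is needed: R[2,1,:] = T[2,1,:] − Σₗ aₗ[2]bₗ[1]cₗ = [-2, 4, -4] − (-2)·(0)·[1, -1, -1] − (2)·(1)·[0, 2, -2] = [-2, 0, 0]. Then w[k] = R[2,1,k] / -2 for each k, giving w = [-2, 0, 0] / -2 = [1, 0, 0].

w = [1, 0, 0]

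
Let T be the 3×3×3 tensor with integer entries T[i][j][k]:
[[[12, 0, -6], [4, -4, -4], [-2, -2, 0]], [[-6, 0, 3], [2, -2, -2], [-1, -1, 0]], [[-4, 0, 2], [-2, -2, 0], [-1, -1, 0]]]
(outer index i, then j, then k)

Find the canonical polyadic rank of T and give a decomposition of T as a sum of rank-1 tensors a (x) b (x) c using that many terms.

Lower bound: in the mode-2 unfolding of T (rows indexed by j, columns by (i,k)) the 3×3 minor on rows j ∈ {0, 1, 2}, columns (i,k) ∈ {(0,0), (0,1), (1,0)} is det [[12, 0, -6], [4, -4, 2], [-2, -2, -1]] = 192 ≠ 0, so that unfolding has rank ≥ 3 and hence rank(T) ≥ 3 (CP rank is at least every unfolding rank, though it can be larger).
Upper bound: T is a sum of 3 rank-1 terms, T = [2, -2, -1] (x) [1, 0, 0] (x) [4, 0, -2] + [2, 1, 0] (x) [1, 2, 0] (x) [2, 0, -1] + [2, 1, 1] (x) [0, 2, 1] (x) [-1, -1, 0] (written with every a and b primitive with positive leading entry and the scale carried by c; CP decompositions are not unique, and this one is verified by expanding entrywise), so rank(T) ≤ 3.
These bounds meet, so rank(T) = 3.

rank(T) = 3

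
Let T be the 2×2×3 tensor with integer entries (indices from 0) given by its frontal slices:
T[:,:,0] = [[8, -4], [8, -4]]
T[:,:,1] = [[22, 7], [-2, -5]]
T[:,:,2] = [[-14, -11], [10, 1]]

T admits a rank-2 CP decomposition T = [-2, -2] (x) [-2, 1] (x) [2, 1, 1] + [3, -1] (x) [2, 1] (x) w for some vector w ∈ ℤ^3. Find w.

w = [0, 3, -3]

Subtract the known terms from T to get the rank-1 residual R = [3, -1] (x) [2, 1] (x) w, so R[i,j,k] = a[i]·b[j]·w[k]. Pick indices with nonzero a[0]·b[0] = (3)·(2) = 6. Only the fibre through (0,0,·) is needed: R[0,0,:] = T[0,0,:] − Σₗ aₗ[0]bₗ[0]cₗ = [8, 22, -14] − (-2)·(-2)·[2, 1, 1] = [0, 18, -18]. Then w[k] = R[0,0,k] / 6 for each k, giving w = [0, 18, -18] / 6 = [0, 3, -3].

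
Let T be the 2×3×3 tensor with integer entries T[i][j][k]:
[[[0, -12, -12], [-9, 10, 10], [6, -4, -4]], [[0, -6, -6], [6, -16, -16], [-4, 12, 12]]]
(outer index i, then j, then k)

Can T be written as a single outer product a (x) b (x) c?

No

The mode-3 unfolding of T (rows indexed by k, columns by (i,j) = (0,0), (0,1), (0,2), (1,0), (1,1), (1,2)) is [[0, -9, 6, 0, 6, -4], [-12, 10, -4, -6, -16, 12], [-12, 10, -4, -6, -16, 12]].
There the 2×2 minor on rows k ∈ {0, 1}, columns (i,j) ∈ {(0,0), (0,1)} is det [[0, -9], [-12, 10]] = -108 ≠ 0, so this unfolding has rank ≥ 2; CP rank is at least every unfolding rank, so rank(T) ≥ 2.
In particular rank(T) ≥ 2 > 1, so T is not rank-1.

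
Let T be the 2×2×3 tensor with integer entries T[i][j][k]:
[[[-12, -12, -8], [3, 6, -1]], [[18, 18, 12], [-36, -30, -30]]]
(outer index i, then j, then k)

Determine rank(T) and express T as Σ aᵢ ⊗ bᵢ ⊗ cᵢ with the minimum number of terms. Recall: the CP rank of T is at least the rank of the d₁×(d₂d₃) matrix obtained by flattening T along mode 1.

rank(T) = 2

Lower bound: the mode-1 unfolding of T (rows indexed by i, columns by (j,k) = (0,0), (0,1), (0,2), (1,0), (1,1), (1,2)) is [[-12, -12, -8, 3, 6, -1], [18, 18, 12, -36, -30, -30]].
There the 2×2 minor on rows i ∈ {0, 1}, columns (j,k) ∈ {(0,0), (1,0)} is det [[-12, 3], [18, -36]] = 378 ≠ 0, so this unfolding has rank ≥ 2; CP rank is at least every unfolding rank, so rank(T) ≥ 2. (Unfolding ranks only ever bound the CP rank from below — rank(T) can be strictly larger than all of them — so the matching upper bound has to come from an explicit 2-term decomposition.)
Upper bound — finding two terms. Write S_k = T[:,:,k] for the frontal slices: S₀ = [[-12, 3], [18, -36]], S₁ = [[-12, 6], [18, -30]], S₂ = [[-8, -1], [12, -30]].
If T = a₁ ⊗ b₁ ⊗ c₁ + a₂ ⊗ b₂ ⊗ c₂ then each S_k = c₁[k]·a₁b₁ᵀ + c₂[k]·a₂b₂ᵀ. S₀ and S₁ are linearly independent, so a₁b₁ᵀ and a₂b₂ᵀ must span the same plane of matrices: they are the rank-1 matrices of the form x·S₀ + y·S₁.
det(x·S₀ + y·S₁) is 378·x² + 630·xy + 252·y² = 126·(3·x + 2·y)(x + y), vanishing at (x:y) = (2:-3) and (1:-1).
M₁ = 2·S₀ − 3·S₁ = [[12, -12], [-18, 18]] = 6·[2, -3][1, -1]ᵀ and M₂ = S₀ − S₁ = [[0, -3], [0, -6]] = (-3)·[1, 2][0, 1]ᵀ, so take a₁ = [2, -3], b₁ = [1, -1], a₂ = [1, 2], b₂ = [0, 1].
Each slice is an integer combination of E₁ = a₁b₁ᵀ and E₂ = a₂b₂ᵀ: S₀ = −6·E₁ − 9·E₂, S₁ = −6·E₁ − 6·E₂, S₂ = −4·E₁ − 9·E₂; reading off coefficients, c₁ = [-6, -6, -4] and c₂ = [-9, -6, -9].
Hence T = [2, -3] ⊗ [1, -1] ⊗ [-6, -6, -4] + [1, 2] ⊗ [0, 1] ⊗ [-9, -6, -9], so rank(T) ≤ 2.
These bounds meet, so rank(T) = 2.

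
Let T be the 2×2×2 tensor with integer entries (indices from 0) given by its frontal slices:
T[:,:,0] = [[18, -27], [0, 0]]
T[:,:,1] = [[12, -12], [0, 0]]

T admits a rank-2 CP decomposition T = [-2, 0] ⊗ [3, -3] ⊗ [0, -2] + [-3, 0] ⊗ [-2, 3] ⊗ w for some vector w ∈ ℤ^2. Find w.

w = [3, 0]

Subtract the known terms from T to get the rank-1 residual R = [-3, 0] ⊗ [-2, 3] ⊗ w, so R[i,j,k] = a[i]·b[j]·w[k]. Pick indices with nonzero a[0]·b[0] = (-3)·(-2) = 6. Only the fibre through (0,0,·) is needed: R[0,0,:] = T[0,0,:] − Σₗ aₗ[0]bₗ[0]cₗ = [18, 12] − (-2)·(3)·[0, -2] = [18, 0]. Then w[k] = R[0,0,k] / 6 for each k, giving w = [18, 0] / 6 = [3, 0].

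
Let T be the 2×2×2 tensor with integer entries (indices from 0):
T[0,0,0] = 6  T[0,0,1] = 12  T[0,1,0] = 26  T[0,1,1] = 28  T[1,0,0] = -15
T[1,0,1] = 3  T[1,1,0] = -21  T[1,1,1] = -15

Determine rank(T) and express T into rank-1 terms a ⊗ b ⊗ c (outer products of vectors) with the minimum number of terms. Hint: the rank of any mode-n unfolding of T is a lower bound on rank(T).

rank(T) = 2

Lower bound: the mode-2 unfolding of T (rows indexed by j, columns by (i,k) = (0,0), (0,1), (1,0), (1,1)) is [[6, 12, -15, 3], [26, 28, -21, -15]].
There the 2×2 minor on rows j ∈ {0, 1}, columns (i,k) ∈ {(0,0), (0,1)} is det [[6, 12], [26, 28]] = -144 ≠ 0, so this unfolding has rank ≥ 2; CP rank is at least every unfolding rank, so rank(T) ≥ 2. (Flattening ranks never certify an upper bound on CP rank; for that we must actually write T with 2 rank-1 terms.)
Upper bound — finding two terms. Write S_k = T[:,:,k] for the frontal slices: S₀ = [[6, 26], [-15, -21]], S₁ = [[12, 28], [3, -15]].
If T = a₁ ⊗ b₁ ⊗ c₁ + a₂ ⊗ b₂ ⊗ c₂ then each S_k = c₁[k]·a₁b₁ᵀ + c₂[k]·a₂b₂ᵀ. S₀ and S₁ are linearly independent, so a₁b₁ᵀ and a₂b₂ᵀ must span the same plane of matrices: they are the rank-1 matrices of the form x·S₀ + y·S₁.
det(x·S₀ + y·S₁) is 264·x² − 264·y² = 264·(x − y)(x + y), vanishing at (x:y) = (1:1) and (1:-1).
M₁ = S₀ + S₁ = [[18, 54], [-12, -36]] = 6·[3, -2][1, 3]ᵀ and M₂ = S₀ − S₁ = [[-6, -2], [-18, -6]] = (-2)·[1, 3][3, 1]ᵀ, so take a₁ = [3, -2], b₁ = [1, 3], a₂ = [1, 3], b₂ = [3, 1].
Each slice is an integer combination of E₁ = a₁b₁ᵀ and E₂ = a₂b₂ᵀ: S₀ = 3·E₁ − E₂, S₁ = 3·E₁ + E₂; reading off coefficients, c₁ = [3, 3] and c₂ = [-1, 1].
Hence T = [3, -2] ⊗ [1, 3] ⊗ [3, 3] + [1, 3] ⊗ [3, 1] ⊗ [-1, 1], so rank(T) ≤ 2.
These bounds meet, so rank(T) = 2.
Check entry T[1,1,0] = -21: (-2)·(3)·(3) + (3)·(1)·(-1) = -21.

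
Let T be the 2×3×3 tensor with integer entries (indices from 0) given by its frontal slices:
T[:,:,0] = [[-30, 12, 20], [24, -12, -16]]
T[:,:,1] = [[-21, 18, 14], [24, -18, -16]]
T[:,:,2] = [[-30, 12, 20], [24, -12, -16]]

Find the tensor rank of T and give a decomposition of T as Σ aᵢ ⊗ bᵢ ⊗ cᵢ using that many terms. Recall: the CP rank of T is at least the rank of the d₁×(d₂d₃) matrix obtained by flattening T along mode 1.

rank(T) = 2

Lower bound: the mode-1 unfolding of T (rows indexed by i, columns by (j,k) = (0,0), (0,1), (0,2), (1,0), (1,1), (1,2), (2,0), (2,1), (2,2)) is [[-30, -21, -30, 12, 18, 12, 20, 14, 20], [24, 24, 24, -12, -18, -12, -16, -16, -16]].
There the 2×2 minor on rows i ∈ {0, 1}, columns (j,k) ∈ {(0,0), (0,1)} is det [[-30, -21], [24, 24]] = -216 ≠ 0, so this unfolding has rank ≥ 2; CP rank is at least every unfolding rank, so rank(T) ≥ 2. (Flattening ranks never certify an upper bound on CP rank; for that we must actually write T with 2 rank-1 terms.)
Upper bound — finding two terms. Write S_k = T[:,:,k] for the frontal slices: S₀ = [[-30, 12, 20], [24, -12, -16]], S₁ = [[-21, 18, 14], [24, -18, -16]], S₂ = [[-30, 12, 20], [24, -12, -16]].
If T = a₁ ⊗ b₁ ⊗ c₁ + a₂ ⊗ b₂ ⊗ c₂ then each S_k = c₁[k]·a₁b₁ᵀ + c₂[k]·a₂b₂ᵀ. S₀ and S₁ are linearly independent, so a₁b₁ᵀ and a₂b₂ᵀ must span the same plane of matrices: they are the rank-1 matrices of the form x·S₀ + y·S₁.
The 2×2 minor of x·S₀ + y·S₁ on rows {0,1}, columns {0,1} is 72·x² + 72·xy − 54·y² = 18·(2·x + 3·y)(2·x − y), vanishing at (x:y) = (3:-2) and (1:2).
M₁ = 3·S₀ − 2·S₁ = [[-48, 0, 32], [24, 0, -16]] = (-8)·[2, -1][3, 0, -2]ᵀ and M₂ = S₀ + 2·S₁ = [[-72, 48, 48], [72, -48, -48]] = (-24)·[1, -1][3, -2, -2]ᵀ, so take a₁ = [2, -1], b₁ = [3, 0, -2], a₂ = [1, -1], b₂ = [3, -2, -2].
Each slice is an integer combination of E₁ = a₁b₁ᵀ and E₂ = a₂b₂ᵀ: S₀ = −2·E₁ − 6·E₂, S₁ = E₁ − 9·E₂, S₂ = −2·E₁ − 6·E₂; reading off coefficients, c₁ = [-2, 1, -2] and c₂ = [-6, -9, -6].
Hence T = [2, -1] ⊗ [3, 0, -2] ⊗ [-2, 1, -2] + [1, -1] ⊗ [3, -2, -2] ⊗ [-6, -9, -6], so rank(T) ≤ 2.
These bounds meet, so rank(T) = 2.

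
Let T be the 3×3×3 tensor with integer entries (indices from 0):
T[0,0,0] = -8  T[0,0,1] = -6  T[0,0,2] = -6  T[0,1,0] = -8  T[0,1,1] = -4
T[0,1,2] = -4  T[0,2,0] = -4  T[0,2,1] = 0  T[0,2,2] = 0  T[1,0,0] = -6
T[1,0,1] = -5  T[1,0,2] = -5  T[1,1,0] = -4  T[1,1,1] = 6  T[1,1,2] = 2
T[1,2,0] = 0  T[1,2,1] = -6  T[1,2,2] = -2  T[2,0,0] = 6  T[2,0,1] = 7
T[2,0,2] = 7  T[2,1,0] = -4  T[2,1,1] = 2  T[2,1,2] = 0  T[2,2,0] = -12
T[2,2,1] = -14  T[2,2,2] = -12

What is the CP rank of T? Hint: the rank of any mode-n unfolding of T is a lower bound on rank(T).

3

Lower bound: the mode-3 unfolding of T (rows indexed by k, columns by (i,j) = (0,0), (0,1), (0,2), (1,0), (1,1), (1,2), (2,0), (2,1), (2,2)) is [[-8, -8, -4, -6, -4, 0, 6, -4, -12], [-6, -4, 0, -5, 6, -6, 7, 2, -14], [-6, -4, 0, -5, 2, -2, 7, 0, -12]].
There the 3×3 minor on rows k ∈ {0, 1, 2}, columns (i,j) ∈ {(0,0), (0,1), (1,1)} is det [[-8, -8, -4], [-6, -4, 6], [-6, -4, 2]] = 64 ≠ 0, so this unfolding has rank ≥ 3; CP rank is at least every unfolding rank, so rank(T) ≥ 3. (Unfolding ranks only ever bound the CP rank from below — rank(T) can be strictly larger than all of them — so the matching upper bound has to come from an explicit 3-term decomposition.)
Upper bound: T is a sum of 3 rank-1 terms, T = [0, 2, 1] ⊗ [0, 1, -1] ⊗ [0, 4, 2] + [1, 1, -2] ⊗ [1, 0, -1] ⊗ [-4, -4, -4] + [2, 1, 1] ⊗ [1, 2, 2] ⊗ [-2, -1, -1] (one valid choice — decompositions are not unique — normalised so each a, b is primitive with positive first nonzero entry; check it by expanding all entries), so rank(T) ≤ 3.
These bounds meet, so rank(T) = 3.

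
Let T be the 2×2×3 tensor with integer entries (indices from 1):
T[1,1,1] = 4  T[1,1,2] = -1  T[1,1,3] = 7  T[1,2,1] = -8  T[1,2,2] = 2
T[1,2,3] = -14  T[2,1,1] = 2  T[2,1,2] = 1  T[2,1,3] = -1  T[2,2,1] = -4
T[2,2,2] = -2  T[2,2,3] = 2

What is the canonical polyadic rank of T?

Lower bound: in the mode-3 unfolding of T (rows indexed by k, columns by (i,j)) the 2×2 minor on rows k ∈ {1, 2}, columns (i,j) ∈ {(1,1), (2,1)} is det [[4, 2], [-1, 1]] = 6 ≠ 0, so that unfolding has rank ≥ 2 and hence rank(T) ≥ 2 (CP rank is at least every unfolding rank, though it can be larger).
Upper bound: T[:,j,:] = b[j]·M for every slice, with b = [1, -2] and M = [[4, -1, 7], [2, 1, -1]] (rows i, columns k).
Splitting M by its rows (i = 1, 2), M = [1, 0][4, -1, 7]ᵀ + [0, 1][2, 1, -1]ᵀ.
Hence T = [1, 0] ⊗ [1, -2] ⊗ [4, -1, 7] + [0, 1] ⊗ [1, -2] ⊗ [2, 1, -1], so rank(T) ≤ 2.
These bounds meet, so rank(T) = 2.

2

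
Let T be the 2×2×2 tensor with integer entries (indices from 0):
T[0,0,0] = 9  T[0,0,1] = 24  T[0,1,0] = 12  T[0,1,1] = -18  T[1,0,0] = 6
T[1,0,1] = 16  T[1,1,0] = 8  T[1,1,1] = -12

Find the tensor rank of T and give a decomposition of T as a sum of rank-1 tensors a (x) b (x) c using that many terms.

Lower bound: the mode-2 unfolding of T (rows indexed by j, columns by (i,k) = (0,0), (0,1), (1,0), (1,1)) is [[9, 24, 6, 16], [12, -18, 8, -12]].
There the 2×2 minor on rows j ∈ {0, 1}, columns (i,k) ∈ {(0,0), (0,1)} is det [[9, 24], [12, -18]] = -450 ≠ 0, so this unfolding has rank ≥ 2; CP rank is at least every unfolding rank, so rank(T) ≥ 2. (This is only a lower bound: in general the CP rank may exceed every unfolding rank, so we still need to exhibit 2 rank-1 terms summing to T.)
Upper bound — finding two terms. Every mode-1 slice of T is a multiple of one matrix: T[i,:,:] = a[i]·M with a = [3, 2] and M = [[3, 8], [4, -6]] (rows indexed by j, columns by k). So it suffices to write M as a sum of two rank-1 matrices.
Splitting M by its rows (j = 0, 1), M = [1, 0][3, 8]ᵀ + [0, 1][4, -6]ᵀ.
Hence T = [3, 2] (x) [1, 0] (x) [3, 8] + [3, 2] (x) [0, 1] (x) [4, -6], so rank(T) ≤ 2.
These bounds meet, so rank(T) = 2.
Check entry T[0,1,1] = -18: (3)·(0)·(8) + (3)·(1)·(-6) = -18.

rank(T) = 2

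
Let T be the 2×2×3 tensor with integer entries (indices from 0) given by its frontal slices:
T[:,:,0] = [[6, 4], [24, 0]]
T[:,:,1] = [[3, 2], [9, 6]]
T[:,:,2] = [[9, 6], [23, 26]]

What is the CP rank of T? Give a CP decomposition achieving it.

Lower bound: the mode-2 unfolding of T (rows indexed by j, columns by (i,k) = (0,0), (0,1), (0,2), (1,0), (1,1), (1,2)) is [[6, 3, 9, 24, 9, 23], [4, 2, 6, 0, 6, 26]].
There the 2×2 minor on rows j ∈ {0, 1}, columns (i,k) ∈ {(0,0), (1,0)} is det [[6, 24], [4, 0]] = -96 ≠ 0, so this unfolding has rank ≥ 2; CP rank is at least every unfolding rank, so rank(T) ≥ 2. (Flattening ranks never certify an upper bound on CP rank; for that we must actually write T with 2 rank-1 terms.)
Upper bound — finding two terms. Write S_k = T[:,:,k] for the frontal slices: S₀ = [[6, 4], [24, 0]], S₁ = [[3, 2], [9, 6]], S₂ = [[9, 6], [23, 26]].
If T = a₁ ⊗ b₁ ⊗ c₁ + a₂ ⊗ b₂ ⊗ c₂ then each S_k = c₁[k]·a₁b₁ᵀ + c₂[k]·a₂b₂ᵀ. S₀ and S₁ are linearly independent, so a₁b₁ᵀ and a₂b₂ᵀ must span the same plane of matrices: they are the rank-1 matrices of the form x·S₀ + y·S₁.
det(x·S₀ + y·S₁) is −96·x² − 48·xy = (-48)·(2·x + y)(x), vanishing at (x:y) = (1:-2) and (0:1).
M₁ = S₀ − 2·S₁ = [[0, 0], [6, -12]] = 6·[0, 1][1, -2]ᵀ and M₂ = S₁ = [[3, 2], [9, 6]] = [1, 3][3, 2]ᵀ, so take a₁ = [0, 1], b₁ = [1, -2], a₂ = [1, 3], b₂ = [3, 2].
Each slice is an integer combination of E₁ = a₁b₁ᵀ and E₂ = a₂b₂ᵀ: S₀ = 6·E₁ + 2·E₂, S₁ = E₂, S₂ = −4·E₁ + 3·E₂; reading off coefficients, c₁ = [6, 0, -4] and c₂ = [2, 1, 3].
Hence T = [0, 1] ⊗ [1, -2] ⊗ [6, 0, -4] + [1, 3] ⊗ [3, 2] ⊗ [2, 1, 3], so rank(T) ≤ 2.
These bounds meet, so rank(T) = 2.

rank(T) = 2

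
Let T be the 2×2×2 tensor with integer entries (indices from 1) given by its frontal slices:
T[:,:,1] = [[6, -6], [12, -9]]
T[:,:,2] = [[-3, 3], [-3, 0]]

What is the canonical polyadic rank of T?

2

Lower bound: the mode-1 unfolding of T (rows indexed by i, columns by (j,k) = (1,1), (1,2), (2,1), (2,2)) is [[6, -3, -6, 3], [12, -3, -9, 0]].
There the 2×2 minor on rows i ∈ {1, 2}, columns (j,k) ∈ {(1,1), (1,2)} is det [[6, -3], [12, -3]] = 18 ≠ 0, so this unfolding has rank ≥ 2; CP rank is at least every unfolding rank, so rank(T) ≥ 2. (This is only a lower bound: in general the CP rank may exceed every unfolding rank, so we still need to exhibit 2 rank-1 terms summing to T.)
Upper bound — finding two terms. Write S_k = T[:,:,k] for the frontal slices: S₁ = [[6, -6], [12, -9]], S₂ = [[-3, 3], [-3, 0]].
If T = a₁ ⊗ b₁ ⊗ c₁ + a₂ ⊗ b₂ ⊗ c₂ then each S_k = c₁[k]·a₁b₁ᵀ + c₂[k]·a₂b₂ᵀ. S₁ and S₂ are linearly independent, so a₁b₁ᵀ and a₂b₂ᵀ must span the same plane of matrices: they are the rank-1 matrices of the form x·S₁ + y·S₂.
det(x·S₁ + y·S₂) is 18·x² − 27·xy + 9·y² = 9·(2·x − y)(x − y), vanishing at (x:y) = (1:2) and (1:1).
M₁ = S₁ + 2·S₂ = [[0, 0], [6, -9]] = 3·[0, 1][2, -3]ᵀ and M₂ = S₁ + S₂ = [[3, -3], [9, -9]] = 3·[1, 3][1, -1]ᵀ, so take a₁ = [0, 1], b₁ = [2, -3], a₂ = [1, 3], b₂ = [1, -1].
Each slice is an integer combination of E₁ = a₁b₁ᵀ and E₂ = a₂b₂ᵀ: S₁ = −3·E₁ + 6·E₂, S₂ = 3·E₁ − 3·E₂; reading off coefficients, c₁ = [-3, 3] and c₂ = [6, -3].
Hence T = [0, 1] ⊗ [2, -3] ⊗ [-3, 3] + [1, 3] ⊗ [1, -1] ⊗ [6, -3], so rank(T) ≤ 2.
These bounds meet, so rank(T) = 2.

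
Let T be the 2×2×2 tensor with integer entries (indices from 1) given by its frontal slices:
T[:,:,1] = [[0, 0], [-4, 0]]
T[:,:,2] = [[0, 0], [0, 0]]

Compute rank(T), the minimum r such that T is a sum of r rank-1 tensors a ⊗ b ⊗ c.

Lower bound: T ≠ 0 (e.g. T[2,1,1] = -4), so rank(T) ≥ 1.
Upper bound: if T = a ⊗ b ⊗ c then every fibre of T is a multiple of the corresponding factor, so read the factors off the fibres through the nonzero entry T[2,1,1] = -4.
The mode-1 fibre T[:,1,1] = [0, -4] gives a = (0, 1) (primitive direction); the mode-2 fibre T[2,:,1] = [-4, 0] gives b = (1, 0); then c[k] = T[2,1,k] / (a[2]·b[1]) = [-4, 0] / 1 = (-4, 0).
Expanding (0, 1) ⊗ (1, 0) ⊗ (-4, 0) reproduces all 8 entries of T, so T = (0, 1) ⊗ (1, 0) ⊗ (-4, 0) and rank(T) ≤ 1.
These bounds meet, so rank(T) = 1.

1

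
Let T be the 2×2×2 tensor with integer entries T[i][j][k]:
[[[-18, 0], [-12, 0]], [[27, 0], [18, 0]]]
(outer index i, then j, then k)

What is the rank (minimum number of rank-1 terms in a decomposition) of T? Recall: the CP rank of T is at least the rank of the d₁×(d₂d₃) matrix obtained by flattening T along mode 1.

Lower bound: T ≠ 0 (e.g. T[0,0,0] = -18), so rank(T) ≥ 1.
Upper bound: if T = a ∘ b ∘ c then every fibre of T is a multiple of the corresponding factor, so read the factors off the fibres through the nonzero entry T[0,0,0] = -18.
The mode-1 fibre T[:,0,0] = [-18, 27] gives a = [2, -3] (primitive direction); the mode-2 fibre T[0,:,0] = [-18, -12] gives b = [3, 2]; then c[k] = T[0,0,k] / (a[0]·b[0]) = [-18, 0] / 6 = [-3, 0].
Expanding [2, -3] ∘ [3, 2] ∘ [-3, 0] reproduces all 8 entries of T, so T = [2, -3] ∘ [3, 2] ∘ [-3, 0] and rank(T) ≤ 1.
These bounds meet, so rank(T) = 1.

1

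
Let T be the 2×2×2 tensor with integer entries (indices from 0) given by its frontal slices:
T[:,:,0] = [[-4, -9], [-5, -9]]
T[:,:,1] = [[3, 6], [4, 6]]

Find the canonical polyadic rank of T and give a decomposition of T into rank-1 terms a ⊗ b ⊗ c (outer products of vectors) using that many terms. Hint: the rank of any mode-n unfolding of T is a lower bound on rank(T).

rank(T) = 2

Lower bound: the mode-3 unfolding of T (rows indexed by k, columns by (i,j) = (0,0), (0,1), (1,0), (1,1)) is [[-4, -9, -5, -9], [3, 6, 4, 6]].
There the 2×2 minor on rows k ∈ {0, 1}, columns (i,j) ∈ {(0,0), (0,1)} is det [[-4, -9], [3, 6]] = 3 ≠ 0, so this unfolding has rank ≥ 2; CP rank is at least every unfolding rank, so rank(T) ≥ 2. (This is only a lower bound: in general the CP rank may exceed every unfolding rank, so we still need to exhibit 2 rank-1 terms summing to T.)
Upper bound — finding two terms. Write S_k = T[:,:,k] for the frontal slices: S₀ = [[-4, -9], [-5, -9]], S₁ = [[3, 6], [4, 6]].
If T = a₁ ⊗ b₁ ⊗ c₁ + a₂ ⊗ b₂ ⊗ c₂ then each S_k = c₁[k]·a₁b₁ᵀ + c₂[k]·a₂b₂ᵀ. S₀ and S₁ are linearly independent, so a₁b₁ᵀ and a₂b₂ᵀ must span the same plane of matrices: they are the rank-1 matrices of the form x·S₀ + y·S₁.
det(x·S₀ + y·S₁) is −9·x² + 15·xy − 6·y² = (-3)·(3·x − 2·y)(x − y), vanishing at (x:y) = (2:3) and (1:1).
M₁ = 2·S₀ + 3·S₁ = [[1, 0], [2, 0]] = (1, 2)(1, 0)ᵀ and M₂ = S₀ + S₁ = [[-1, -3], [-1, -3]] = −(1, 1)(1, 3)ᵀ, so take a₁ = (1, 2), b₁ = (1, 0), a₂ = (1, 1), b₂ = (1, 3).
Each slice is an integer combination of E₁ = a₁b₁ᵀ and E₂ = a₂b₂ᵀ: S₀ = −E₁ − 3·E₂, S₁ = E₁ + 2·E₂; reading off coefficients, c₁ = (-1, 1) and c₂ = (-3, 2).
Hence T = (1, 2) ⊗ (1, 0) ⊗ (-1, 1) + (1, 1) ⊗ (1, 3) ⊗ (-3, 2), so rank(T) ≤ 2.
These bounds meet, so rank(T) = 2.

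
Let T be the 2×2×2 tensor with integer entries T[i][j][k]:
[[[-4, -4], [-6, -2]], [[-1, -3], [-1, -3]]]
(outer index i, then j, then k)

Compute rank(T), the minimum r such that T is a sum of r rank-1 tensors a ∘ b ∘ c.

2

Lower bound: the mode-1 unfolding of T (rows indexed by i, columns by (j,k) = (0,0), (0,1), (1,0), (1,1)) is [[-4, -4, -6, -2], [-1, -3, -1, -3]].
There the 2×2 minor on rows i ∈ {0, 1}, columns (j,k) ∈ {(0,0), (0,1)} is det [[-4, -4], [-1, -3]] = 8 ≠ 0, so this unfolding has rank ≥ 2; CP rank is at least every unfolding rank, so rank(T) ≥ 2. (Flattening ranks never certify an upper bound on CP rank; for that we must actually write T with 2 rank-1 terms.)
Upper bound — finding two terms. Write S_k = T[:,:,k] for the frontal slices: S₀ = [[-4, -6], [-1, -1]], S₁ = [[-4, -2], [-3, -3]].
If T = a₁ ∘ b₁ ∘ c₁ + a₂ ∘ b₂ ∘ c₂ then each S_k = c₁[k]·a₁b₁ᵀ + c₂[k]·a₂b₂ᵀ. S₀ and S₁ are linearly independent, so a₁b₁ᵀ and a₂b₂ᵀ must span the same plane of matrices: they are the rank-1 matrices of the form x·S₀ + y·S₁.
det(x·S₀ + y·S₁) is −2·x² − 4·xy + 6·y² = (-2)·(x + 3·y)(x − y), vanishing at (x:y) = (3:-1) and (1:1).
M₁ = 3·S₀ − S₁ = [[-8, -16], [0, 0]] = (-8)·(1, 0)(1, 2)ᵀ and M₂ = S₀ + S₁ = [[-8, -8], [-4, -4]] = (-4)·(2, 1)(1, 1)ᵀ, so take a₁ = (1, 0), b₁ = (1, 2), a₂ = (2, 1), b₂ = (1, 1).
Each slice is an integer combination of E₁ = a₁b₁ᵀ and E₂ = a₂b₂ᵀ: S₀ = −2·E₁ − E₂, S₁ = 2·E₁ − 3·E₂; reading off coefficients, c₁ = (-2, 2) and c₂ = (-1, -3).
Hence T = (1, 0) ∘ (1, 2) ∘ (-2, 2) + (2, 1) ∘ (1, 1) ∘ (-1, -3), so rank(T) ≤ 2.
These bounds meet, so rank(T) = 2.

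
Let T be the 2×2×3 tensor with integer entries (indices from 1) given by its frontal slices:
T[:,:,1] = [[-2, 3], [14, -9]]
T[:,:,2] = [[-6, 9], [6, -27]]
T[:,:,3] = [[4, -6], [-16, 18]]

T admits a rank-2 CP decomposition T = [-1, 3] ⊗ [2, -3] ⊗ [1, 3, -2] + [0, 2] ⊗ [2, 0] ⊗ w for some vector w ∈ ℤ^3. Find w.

Subtract the known terms from T to get the rank-1 residual R = [0, 2] ⊗ [2, 0] ⊗ w, so R[i,j,k] = a[i]·b[j]·w[k]. Pick indices with nonzero a[2]·b[1] = (2)·(2) = 4. Only the fibre through (2,1,·) is needed: R[2,1,:] = T[2,1,:] − Σₗ aₗ[2]bₗ[1]cₗ = [14, 6, -16] − (3)·(2)·[1, 3, -2] = [8, -12, -4]. Then w[k] = R[2,1,k] / 4 for each k, giving w = [8, -12, -4] / 4 = [2, -3, -1].

w = [2, -3, -1]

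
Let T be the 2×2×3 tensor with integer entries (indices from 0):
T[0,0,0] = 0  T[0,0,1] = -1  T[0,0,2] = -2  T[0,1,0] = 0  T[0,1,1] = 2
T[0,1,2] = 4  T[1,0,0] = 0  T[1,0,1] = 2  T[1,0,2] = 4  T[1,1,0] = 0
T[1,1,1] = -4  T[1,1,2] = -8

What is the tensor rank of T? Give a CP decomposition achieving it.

Lower bound: T ≠ 0 (e.g. T[0,0,1] = -1), so rank(T) ≥ 1.
Upper bound: if T = a ⊗ b ⊗ c then every fibre of T is a multiple of the corresponding factor, so read the factors off the fibres through the nonzero entry T[0,0,1] = -1.
The mode-1 fibre T[:,0,1] = [-1, 2] gives a = [1, -2] (primitive direction); the mode-2 fibre T[0,:,1] = [-1, 2] gives b = [1, -2]; then c[k] = T[0,0,k] / (a[0]·b[0]) = [0, -1, -2] / 1 = [0, -1, -2].
Expanding [1, -2] ⊗ [1, -2] ⊗ [0, -1, -2] reproduces all 12 entries of T, so T = [1, -2] ⊗ [1, -2] ⊗ [0, -1, -2] and rank(T) ≤ 1.
These bounds meet, so rank(T) = 1.

rank(T) = 1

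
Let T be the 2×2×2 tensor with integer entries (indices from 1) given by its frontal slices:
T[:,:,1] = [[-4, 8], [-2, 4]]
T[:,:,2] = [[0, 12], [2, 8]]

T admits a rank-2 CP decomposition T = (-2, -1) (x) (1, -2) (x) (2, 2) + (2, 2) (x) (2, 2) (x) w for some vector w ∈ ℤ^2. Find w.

Subtract the known terms from T to get the rank-1 residual R = (2, 2) (x) (2, 2) (x) w, so R[i,j,k] = a[i]·b[j]·w[k]. Pick indices with nonzero a[1]·b[1] = (2)·(2) = 4. Only the fibre through (1,1,·) is needed: R[1,1,:] = T[1,1,:] − Σₗ aₗ[1]bₗ[1]cₗ = [-4, 0] − (-2)·(1)·(2, 2) = [0, 4]. Then w[k] = R[1,1,k] / 4 for each k, giving w = [0, 4] / 4 = (0, 1).

w = (0, 1)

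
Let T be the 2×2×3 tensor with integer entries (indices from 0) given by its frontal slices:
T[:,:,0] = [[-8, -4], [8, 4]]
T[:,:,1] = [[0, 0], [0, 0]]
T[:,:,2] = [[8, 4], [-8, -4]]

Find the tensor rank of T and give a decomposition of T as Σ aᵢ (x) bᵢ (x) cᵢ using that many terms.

rank(T) = 1

Lower bound: T ≠ 0 (e.g. T[0,0,0] = -8), so rank(T) ≥ 1.
Upper bound: if T = a (x) b (x) c then every fibre of T is a multiple of the corresponding factor, so read the factors off the fibres through the nonzero entry T[0,0,0] = -8.
The mode-1 fibre T[:,0,0] = [-8, 8] gives a = [1, -1] (primitive direction); the mode-2 fibre T[0,:,0] = [-8, -4] gives b = [2, 1]; then c[k] = T[0,0,k] / (a[0]·b[0]) = [-8, 0, 8] / 2 = [-4, 0, 4].
Expanding [1, -1] (x) [2, 1] (x) [-4, 0, 4] reproduces all 12 entries of T, so T = [1, -1] (x) [2, 1] (x) [-4, 0, 4] and rank(T) ≤ 1.
These bounds meet, so rank(T) = 1.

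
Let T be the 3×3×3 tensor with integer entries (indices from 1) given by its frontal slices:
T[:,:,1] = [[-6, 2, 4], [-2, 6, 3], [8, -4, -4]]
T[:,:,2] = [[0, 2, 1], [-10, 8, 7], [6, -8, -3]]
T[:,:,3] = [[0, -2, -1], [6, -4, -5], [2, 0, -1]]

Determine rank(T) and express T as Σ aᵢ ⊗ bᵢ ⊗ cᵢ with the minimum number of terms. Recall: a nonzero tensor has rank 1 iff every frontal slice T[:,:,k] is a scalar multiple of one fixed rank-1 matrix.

rank(T) = 3

Lower bound: the mode-2 unfolding of T (rows indexed by j, columns by (i,k) = (1,1), (1,2), (1,3), (2,1), (2,2), (2,3), (3,1), (3,2), (3,3)) is [[-6, 0, 0, -2, -10, 6, 8, 6, 2], [2, 2, -2, 6, 8, -4, -4, -8, 0], [4, 1, -1, 3, 7, -5, -4, -3, -1]].
There the 3×3 minor on rows j ∈ {1, 2, 3}, columns (i,k) ∈ {(1,1), (1,2), (2,1)} is det [[-6, 0, -2], [2, 2, 6], [4, 1, 3]] = 12 ≠ 0, so this unfolding has rank ≥ 3; CP rank is at least every unfolding rank, so rank(T) ≥ 3. (Flattening ranks never certify an upper bound on CP rank; for that we must actually write T with 3 rank-1 terms.)
Upper bound: T is a sum of 3 rank-1 terms, T = (0, 1, -2) ⊗ (2, -2, -1) ⊗ (-1, -2, 0) + (1, -1, -1) ⊗ (2, 0, -1) ⊗ (-2, 1, -1) + (1, 2, 0) ⊗ (1, -1, -1) ⊗ (-2, -2, 2) (one valid choice — decompositions are not unique — normalised so each a, b is primitive with positive first nonzero entry; check it by expanding all entries), so rank(T) ≤ 3.
These bounds meet, so rank(T) = 3.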